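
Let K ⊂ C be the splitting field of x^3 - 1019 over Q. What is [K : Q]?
[K : Q] = 6

The roots of x^3 - 1019 are ∛1019, ω∛1019, ω^2∛1019 where ω = e^(2πi/3) is a primitive cube root of unity, so K = Q(∛1019, ω). Now [Q(∛1019):Q] = 3 (since 1019 is not a perfect cube, x^3 - 1019 is irreducible) and [Q(ω):Q] = 2. Both 2 and 3 divide [K:Q], and [K:Q] ≤ 3·2 = 6, so [K:Q] = 6. (Equivalently: Q(∛1019) ⊂ R but ω ∉ R, so [K : Q(∛1019)] = 2.)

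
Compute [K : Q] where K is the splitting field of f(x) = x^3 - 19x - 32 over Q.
[K : Q] = 6

By the rational root test, any rational root of the monic integer polynomial f(x) = x^3 - 19x - 32 must be an integer dividing the constant term -32, i.e. one of ±{1, 2, 4, 8, 16, 32}. Evaluating: f(1) = -50, f(-1) = -14, f(2) = -62, f(-2) = -2, f(4) = -44, f(-4) = -20, f(8) = 328, f(-8) = -392, f(16) = 3760, f(-16) = -3824, f(32) = 32128, f(-32) = -32192; none is 0, so f has no rational root and is therefore irreducible over Q (a cubic with no linear factor over a field is irreducible). For an irreducible cubic, the Galois group is A_3 or S_3 according as the discriminant disc(f) = -4a^3 - 27b^2 = -4·(-19)^3 - 27·(-32)^2 = -212 is or is not a square in Q. Here disc(f) = -212 is not a perfect square in Q, so the Galois group of f over Q is not contained in A_3 and must be all of S_3. The splitting field has degree |S_3| = 6 over Q, so [K : Q] = 6.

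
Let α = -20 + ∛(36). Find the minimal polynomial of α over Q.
m_α(x) = x^3 + 60x^2 + 1200x + 7964

Set β = α + 20 = ∛(36), so β^3 = 36. Then (α + 20)^3 - 36 = 0, i.e. α is a root of g(x) = (x + 20)^3 - 36 = x^3 + 60x^2 + 1200x + 7964. Since g(x) = h(x + 20) where h(x) = x^3 - 36, and h is irreducible over Q (because 36 is not a perfect cube, so h has no rational root, and a monic cubic with no rational root is irreducible), g is also irreducible (irreducibility is preserved under the substitution x → x + 20). Hence m_α(x) = x^3 + 60x^2 + 1200x + 7964.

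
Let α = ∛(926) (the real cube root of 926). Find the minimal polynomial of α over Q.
m_α(x) = x^3 - 926

α satisfies α^3 = 926, so x^3 - 926 annihilates α. By the rational root test, a rational root p/q (in lowest terms) of x^3 - 926 would satisfy p^3 = 926 q^3, forcing q = 1 and p^3 = 926; but 926 is not a perfect cube, contradiction. A monic cubic over Q with no rational root is irreducible (any nontrivial factorization would include a linear factor). Hence x^3 - 926 is the minimal polynomial of α, and in particular [Q(α):Q] = 3.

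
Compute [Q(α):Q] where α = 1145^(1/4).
[Q(α):Q] = 4

α is a root of x^4 - 1145. By Eisenstein's criterion at the prime p = 5 (which divides the constant term 1145 but p^2 = 25 does not, since 1145 is squarefree), x^4 - 1145 is irreducible over Q. Hence [Q(α):Q] = 4.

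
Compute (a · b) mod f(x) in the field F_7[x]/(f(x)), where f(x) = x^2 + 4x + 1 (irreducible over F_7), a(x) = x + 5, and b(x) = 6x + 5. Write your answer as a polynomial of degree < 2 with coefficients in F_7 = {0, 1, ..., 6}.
a · b ≡ 4x + 5 (mod f(x))

Multiply in F_7[x]: a(x)·b(x) = (x + 5)·(6x + 5) = 6x^2 + 4. This has degree ≥ 2, so divide by f(x) over F_7: 6x^2 + 4 = (6)·(x^2 + 4x + 1) + (4x + 5). Hence a·b ≡ 4x + 5 (mod f). (F_7[x]/(f) is a field with 7^2 = 49 elements since f is irreducible of degree 2.)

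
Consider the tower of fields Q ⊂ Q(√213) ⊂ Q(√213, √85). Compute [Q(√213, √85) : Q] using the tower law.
[Q(√213, √85) : Q] = 4

[Q(√213):Q] = 2 (min poly x^2 - 213, irreducible since 213 is squarefree > 1). For the top step, suppose √85 ∈ Q(√213), say √85 = c + d√213 with c, d ∈ Q. Squaring: 85 = c^2 + 213d^2 + 2cd√213. Since √213 ∉ Q this forces 2cd = 0. If d = 0 then √85 = c ∈ Q, contradicting 85 squarefree > 1. If c = 0 then 85 = 213d^2, so 213·85 = (213d)^2 is a perfect square in Q — but 213·85 = 18105 is not a perfect square (since 213 and 85 are distinct squarefree integers). Contradiction. Hence √85 ∉ Q(√213), so x^2 - 85 stays irreducible over Q(√213) and [Q(√213, √85) : Q(√213)] = 2. By the tower law, [Q(√213, √85) : Q] = 2 · 2 = 4.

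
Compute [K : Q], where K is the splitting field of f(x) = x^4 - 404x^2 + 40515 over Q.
[K : Q] = 4

Solving the quadratic in x^2: x^2 = (404 ± √(404^2 - 4·40515))/2 = (404 ± √1156)/2 = (404 ± 34)/2, giving x^2 = 219 or x^2 = 185. So f(x) = (x^2 - 219)(x^2 - 185) and the roots of f are ±√219, ±√185. Hence the splitting field is K = Q(√219, √185). Since 219 and 185 are distinct squarefree integers > 1, their product 40515 is not a perfect square, so √185 ∉ Q(√219). By the tower law [K:Q] = [Q(√219,√185):Q(√219)] · [Q(√219):Q] = 2 · 2 = 4.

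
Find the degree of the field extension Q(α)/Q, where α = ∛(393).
[Q(α):Q] = 3

The minimal polynomial of α is x^3 - 393, irreducible over Q since 393 is not a perfect cube (so x^3 - 393 has no rational root). Hence [Q(α):Q] = deg(m_α) = 3.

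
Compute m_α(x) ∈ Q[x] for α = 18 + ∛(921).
m_α(x) = x^3 - 54x^2 + 972x - 6753

Set β = α - 18 = ∛(921), so β^3 = 921. Then (α - 18)^3 - 921 = 0, i.e. α is a root of g(x) = (x - 18)^3 - 921 = x^3 - 54x^2 + 972x - 6753. Since g(x) = h(x - 18) where h(x) = x^3 - 921, and h is irreducible over Q (because 921 is not a perfect cube, so h has no rational root, and a monic cubic with no rational root is irreducible), g is also irreducible (irreducibility is preserved under the substitution x → x - 18). Hence m_α(x) = x^3 - 54x^2 + 972x - 6753.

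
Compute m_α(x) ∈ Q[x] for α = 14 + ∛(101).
m_α(x) = x^3 - 42x^2 + 588x - 2845

Set β = α - 14 = ∛(101), so β^3 = 101. Then (α - 14)^3 - 101 = 0, i.e. α is a root of g(x) = (x - 14)^3 - 101 = x^3 - 42x^2 + 588x - 2845. Since g(x) = h(x - 14) where h(x) = x^3 - 101, and h is irreducible over Q (because 101 is not a perfect cube, so h has no rational root, and a monic cubic with no rational root is irreducible), g is also irreducible (irreducibility is preserved under the substitution x → x - 14). Hence m_α(x) = x^3 - 42x^2 + 588x - 2845.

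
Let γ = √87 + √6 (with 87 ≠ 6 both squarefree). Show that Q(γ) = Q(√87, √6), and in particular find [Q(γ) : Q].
[Q(γ) : Q] = 4 (equivalently, Q(γ) = Q(√87, √6))

Obviously Q(γ) ⊆ Q(√87, √6), and [Q(√87, √6):Q] = 4 (since 87, 6 are distinct squarefree integers > 1 with 522 not a perfect square). To show equality we compute the minimal polynomial of γ. From γ = √87 + √6: γ^2 = 87 + 2√(522) + 6 = 93 + 2√(522), so γ^2 - 93 = 2√(522); squaring, (γ^2 - 93)^2 = 4·522, i.e. γ^4 - 186γ^2 + 8649 - 2088 = 0, i.e. γ^4 - 186γ^2 + 6561 = 0. So γ is a root of x^4 - 186x^2 + 6561. This polynomial is irreducible over Q: it has no rational root (each ±√87 ± √6 is irrational), and any factorization into two quadratics over Q would force √(522) ∈ Q (pairing opposite roots) or √87, √6 ∈ Q (other pairings), all impossible. Hence [Q(γ):Q] = 4 = [Q(√87, √6):Q], so Q(γ) = Q(√87, √6).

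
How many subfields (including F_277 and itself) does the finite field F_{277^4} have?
F_{277^4} has 3 subfields

The subfields of F_{p^n} are exactly the fields F_{p^d} for d | n (each is the fixed field of the unique index-d subgroup of Gal(F_{p^n}/F_p) ≅ Z/nZ). The divisors of n = 4 are {1, 2, 4}, giving 3 subfields: F_{277^1}, F_{277^2}, F_{277^4}.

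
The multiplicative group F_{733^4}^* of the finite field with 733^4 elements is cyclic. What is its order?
|F_{733^4}^*| = 288679469520

F_{733^4} has 733^4 = 288679469521 elements; its multiplicative group consists of all nonzero elements, so |F_{733^4}^*| = 288679469521 - 1 = 288679469520. (It is cyclic since any finite subgroup of the multiplicative group of a field is cyclic.)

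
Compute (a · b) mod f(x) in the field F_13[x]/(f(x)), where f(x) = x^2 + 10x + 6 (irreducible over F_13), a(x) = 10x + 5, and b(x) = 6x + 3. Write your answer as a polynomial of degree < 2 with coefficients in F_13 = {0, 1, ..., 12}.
a · b ≡ 6x + 6 (mod f(x))

Multiply in F_13[x]: a(x)·b(x) = (10x + 5)·(6x + 3) = 8x^2 + 8x + 2. This has degree ≥ 2, so divide by f(x) over F_13: 8x^2 + 8x + 2 = (8)·(x^2 + 10x + 6) + (6x + 6). Hence a·b ≡ 6x + 6 (mod f). (F_13[x]/(f) is a field with 13^2 = 169 elements since f is irreducible of degree 2.)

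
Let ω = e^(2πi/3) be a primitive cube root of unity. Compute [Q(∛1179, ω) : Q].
[Q(∛1179, ω) : Q] = 6

[Q(∛1179):Q] = 3 (min poly x^3 - 1179, irreducible since 1179 is not a perfect cube). [Q(ω):Q] = 2 (min poly x^2 + x + 1). Since Q(∛1179) ⊂ R and ω ∉ R, we have ω ∉ Q(∛1179), so x^2 + x + 1 remains irreducible over Q(∛1179) and [Q(∛1179, ω) : Q(∛1179)] = 2. By the tower law, [Q(∛1179, ω) : Q] = 3 · 2 = 6. (In fact Q(∛1179, ω) is the splitting field of x^3 - 1179 over Q.)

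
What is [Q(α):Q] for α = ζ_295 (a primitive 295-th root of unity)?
[Q(α):Q] = 232

The minimal polynomial of ζ_295 over Q is the 295-th cyclotomic polynomial Φ_295(x), which is irreducible over Q and has degree φ(295) = 232. Hence [Q(α):Q] = φ(295) = 232.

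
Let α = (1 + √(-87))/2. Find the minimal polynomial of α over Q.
m_α(x) = x^2 - x + 22

From 2α - 1 = √(-87), squaring gives (2α - 1)^2 = -87, i.e. 4α^2 - 4α + 1 = -87, so α^2 - α + (1 + 87)/4 = 0. Since -87 ≡ 1 (mod 4), (1 + 87)/4 = 22 ∈ Z. The polynomial x^2 - x + 22 has discriminant 1 - 4·(22) = -87, which is not a perfect square in Q (d = -87 is squarefree and ≠ 1), so x^2 - x + 22 is irreducible over Q. It is the minimal polynomial of α.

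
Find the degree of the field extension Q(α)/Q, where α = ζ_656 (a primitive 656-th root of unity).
[Q(α):Q] = 320

The minimal polynomial of ζ_656 over Q is the 656-th cyclotomic polynomial Φ_656(x), which is irreducible over Q and has degree φ(656) = 320. Hence [Q(α):Q] = φ(656) = 320.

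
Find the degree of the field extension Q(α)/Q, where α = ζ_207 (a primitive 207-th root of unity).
[Q(α):Q] = 132

The minimal polynomial of ζ_207 over Q is the 207-th cyclotomic polynomial Φ_207(x), which is irreducible over Q and has degree φ(207) = 132. Hence [Q(α):Q] = φ(207) = 132.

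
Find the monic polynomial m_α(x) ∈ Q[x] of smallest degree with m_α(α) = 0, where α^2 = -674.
m_α(x) = x^2 + 674

α satisfies α^2 + 674 = 0, so x^2 + 674 annihilates α. Since d = -674 is squarefree and ≠ 1, it is not a perfect square in Q, so x^2 + 674 has no rational root and is therefore irreducible over Q (a degree-2 polynomial over a field is irreducible iff it has no root). Hence m_α(x) = x^2 + 674.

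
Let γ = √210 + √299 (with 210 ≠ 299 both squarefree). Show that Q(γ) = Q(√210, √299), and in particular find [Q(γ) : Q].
[Q(γ) : Q] = 4 (equivalently, Q(γ) = Q(√210, √299))

Obviously Q(γ) ⊆ Q(√210, √299), and [Q(√210, √299):Q] = 4 (since 210, 299 are distinct squarefree integers > 1 with 62790 not a perfect square). To show equality we compute the minimal polynomial of γ. From γ = √210 + √299: γ^2 = 210 + 2√(62790) + 299 = 509 + 2√(62790), so γ^2 - 509 = 2√(62790); squaring, (γ^2 - 509)^2 = 4·62790, i.e. γ^4 - 1018γ^2 + 259081 - 251160 = 0, i.e. γ^4 - 1018γ^2 + 7921 = 0. So γ is a root of x^4 - 1018x^2 + 7921. This polynomial is irreducible over Q: it has no rational root (each ±√210 ± √299 is irrational), and any factorization into two quadratics over Q would force √(62790) ∈ Q (pairing opposite roots) or √210, √299 ∈ Q (other pairings), all impossible. Hence [Q(γ):Q] = 4 = [Q(√210, √299):Q], so Q(γ) = Q(√210, √299).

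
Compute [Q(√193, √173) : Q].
[Q(√193, √173) : Q] = 4

[Q(√193):Q] = 2 (min poly x^2 - 193, irreducible since 193 is squarefree > 1). For the top step, suppose √173 ∈ Q(√193), say √173 = c + d√193 with c, d ∈ Q. Squaring: 173 = c^2 + 193d^2 + 2cd√193. Since √193 ∉ Q this forces 2cd = 0. If d = 0 then √173 = c ∈ Q, contradicting 173 squarefree > 1. If c = 0 then 173 = 193d^2, so 193·173 = (193d)^2 is a perfect square in Q — but 193·173 = 33389 is not a perfect square (since 193 and 173 are distinct squarefree integers). Contradiction. Hence √173 ∉ Q(√193), so x^2 - 173 stays irreducible over Q(√193) and [Q(√193, √173) : Q(√193)] = 2. By the tower law, [Q(√193, √173) : Q] = 2 · 2 = 4.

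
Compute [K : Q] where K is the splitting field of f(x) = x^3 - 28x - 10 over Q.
[K : Q] = 6

By the rational root test, any rational root of the monic integer polynomial f(x) = x^3 - 28x - 10 must be an integer dividing the constant term -10, i.e. one of ±{1, 2, 5, 10}. Evaluating: f(1) = -37, f(-1) = 17, f(2) = -58, f(-2) = 38, f(5) = -25, f(-5) = 5, f(10) = 710, f(-10) = -730; none is 0, so f has no rational root and is therefore irreducible over Q (a cubic with no linear factor over a field is irreducible). For an irreducible cubic, the Galois group is A_3 or S_3 according as the discriminant disc(f) = -4a^3 - 27b^2 = -4·(-28)^3 - 27·(-10)^2 = 85108 is or is not a square in Q. Here disc(f) = 85108 is not a perfect square in Q, so the Galois group of f over Q is not contained in A_3 and must be all of S_3. The splitting field has degree |S_3| = 6 over Q, so [K : Q] = 6.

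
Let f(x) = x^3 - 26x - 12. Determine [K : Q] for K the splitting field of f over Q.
[K : Q] = 6

By the rational root test, any rational root of the monic integer polynomial f(x) = x^3 - 26x - 12 must be an integer dividing the constant term -12, i.e. one of ±{1, 2, 3, 4, 6, 12}. Evaluating: f(1) = -37, f(-1) = 13, f(2) = -56, f(-2) = 32, f(3) = -63, f(-3) = 39, f(4) = -52, f(-4) = 28, f(6) = 48, f(-6) = -72, f(12) = 1404, f(-12) = -1428; none is 0, so f has no rational root and is therefore irreducible over Q (a cubic with no linear factor over a field is irreducible). For an irreducible cubic, the Galois group is A_3 or S_3 according as the discriminant disc(f) = -4a^3 - 27b^2 = -4·(-26)^3 - 27·(-12)^2 = 66416 is or is not a square in Q. Here disc(f) = 66416 is not a perfect square in Q, so the Galois group of f over Q is not contained in A_3 and must be all of S_3. The splitting field has degree |S_3| = 6 over Q, so [K : Q] = 6.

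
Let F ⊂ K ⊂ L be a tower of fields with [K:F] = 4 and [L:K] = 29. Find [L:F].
[L:F] = 116

The tower law says that for any tower of field extensions F ⊂ K ⊂ L with finite degrees, [L:F] = [L:K] · [K:F]. Here this gives [L:F] = 29 · 4 = 116.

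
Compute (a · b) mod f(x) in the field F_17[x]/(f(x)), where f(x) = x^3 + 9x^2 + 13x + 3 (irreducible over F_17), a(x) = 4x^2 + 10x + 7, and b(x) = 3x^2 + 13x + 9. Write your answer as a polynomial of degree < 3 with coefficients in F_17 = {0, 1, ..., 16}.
a · b ≡ 10x^2 + 7x + 5 (mod f(x))

Multiply in F_17[x]: a(x)·b(x) = (4x^2 + 10x + 7)·(3x^2 + 13x + 9) = 12x^4 + 14x^3 + 11x + 12. This has degree ≥ 3, so divide by f(x) over F_17: 12x^4 + 14x^3 + 11x + 12 = (12x + 8)·(x^3 + 9x^2 + 13x + 3) + (10x^2 + 7x + 5). Hence a·b ≡ 10x^2 + 7x + 5 (mod f). (F_17[x]/(f) is a field with 17^3 = 4913 elements since f is irreducible of degree 3.)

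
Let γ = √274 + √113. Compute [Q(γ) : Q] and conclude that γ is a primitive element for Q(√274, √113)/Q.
[Q(γ) : Q] = 4 (equivalently, Q(γ) = Q(√274, √113))

Obviously Q(γ) ⊆ Q(√274, √113), and [Q(√274, √113):Q] = 4 (since 274, 113 are distinct squarefree integers > 1 with 30962 not a perfect square). To show equality we compute the minimal polynomial of γ. From γ = √274 + √113: γ^2 = 274 + 2√(30962) + 113 = 387 + 2√(30962), so γ^2 - 387 = 2√(30962); squaring, (γ^2 - 387)^2 = 4·30962, i.e. γ^4 - 774γ^2 + 149769 - 123848 = 0, i.e. γ^4 - 774γ^2 + 25921 = 0. So γ is a root of x^4 - 774x^2 + 25921. This polynomial is irreducible over Q: it has no rational root (each ±√274 ± √113 is irrational), and any factorization into two quadratics over Q would force √(30962) ∈ Q (pairing opposite roots) or √274, √113 ∈ Q (other pairings), all impossible. Hence [Q(γ):Q] = 4 = [Q(√274, √113):Q], so Q(γ) = Q(√274, √113).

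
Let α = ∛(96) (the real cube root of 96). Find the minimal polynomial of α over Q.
m_α(x) = x^3 - 96

α satisfies α^3 = 96, so x^3 - 96 annihilates α. By the rational root test, a rational root p/q (in lowest terms) of x^3 - 96 would satisfy p^3 = 96 q^3, forcing q = 1 and p^3 = 96; but 96 is not a perfect cube, contradiction. A monic cubic over Q with no rational root is irreducible (any nontrivial factorization would include a linear factor). Hence x^3 - 96 is the minimal polynomial of α, and in particular [Q(α):Q] = 3.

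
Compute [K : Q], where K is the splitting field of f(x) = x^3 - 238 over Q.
[K : Q] = 6

The roots of x^3 - 238 are ∛238, ω∛238, ω^2∛238 where ω = e^(2πi/3) is a primitive cube root of unity, so K = Q(∛238, ω). Now [Q(∛238):Q] = 3 (since 238 is not a perfect cube, x^3 - 238 is irreducible) and [Q(ω):Q] = 2. Both 2 and 3 divide [K:Q], and [K:Q] ≤ 3·2 = 6, so [K:Q] = 6. (Equivalently: Q(∛238) ⊂ R but ω ∉ R, so [K : Q(∛238)] = 2.)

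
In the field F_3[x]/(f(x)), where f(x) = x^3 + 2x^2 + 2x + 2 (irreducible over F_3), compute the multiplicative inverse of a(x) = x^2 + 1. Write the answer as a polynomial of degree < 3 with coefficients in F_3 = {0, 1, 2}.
a(x)^(-1) ≡ x^2 + 2x + 1 (mod f(x))

Since f is irreducible over F_3, F_3[x]/(f) is a field and a(x) ≠ 0 has an inverse. Apply the extended Euclidean algorithm to f(x) and a(x) in F_3[x]: f(x) = (x + 2)·a(x) + (x);  a(x) = (x)·(x) + (1). The last nonzero remainder is the constant 1 = gcd(f, a) in F_3. Back-substituting through the division chain expresses 1 = s(x)·a(x) + t(x)·f(x) with s(x) ≡ x^2 + 2x + 1 (mod f), so a(x)^(-1) ≡ s(x) = x^2 + 2x + 1 (mod f). Check: (x^2 + 1)·(x^2 + 2x + 1) = x^4 + 2x^3 + 2x^2 + 2x + 1 ≡ 1 (mod x^3 + 2x^2 + 2x + 2).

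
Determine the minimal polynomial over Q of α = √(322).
m_α(x) = x^2 - 322

α satisfies α^2 - 322 = 0, so x^2 - 322 annihilates α. Since d = 322 is squarefree and ≠ 1, it is not a perfect square in Q, so x^2 - 322 has no rational root and is therefore irreducible over Q (a degree-2 polynomial over a field is irreducible iff it has no root). Hence m_α(x) = x^2 - 322.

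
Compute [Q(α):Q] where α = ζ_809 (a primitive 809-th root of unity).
[Q(α):Q] = 808

The minimal polynomial of ζ_809 over Q is the 809-th cyclotomic polynomial Φ_809(x), which is irreducible over Q and has degree φ(809) = 808. Hence [Q(α):Q] = φ(809) = 808.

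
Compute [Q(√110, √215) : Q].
[Q(√110, √215) : Q] = 4

[Q(√110):Q] = 2 (min poly x^2 - 110, irreducible since 110 is squarefree > 1). For the top step, suppose √215 ∈ Q(√110), say √215 = c + d√110 with c, d ∈ Q. Squaring: 215 = c^2 + 110d^2 + 2cd√110. Since √110 ∉ Q this forces 2cd = 0. If d = 0 then √215 = c ∈ Q, contradicting 215 squarefree > 1. If c = 0 then 215 = 110d^2, so 110·215 = (110d)^2 is a perfect square in Q — but 110·215 = 23650 is not a perfect square (since 110 and 215 are distinct squarefree integers). Contradiction. Hence √215 ∉ Q(√110), so x^2 - 215 stays irreducible over Q(√110) and [Q(√110, √215) : Q(√110)] = 2. By the tower law, [Q(√110, √215) : Q] = 2 · 2 = 4.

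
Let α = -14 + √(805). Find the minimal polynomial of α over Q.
m_α(x) = x^2 + 28x - 609

From α + 14 = √(805), squaring gives (α + 14)^2 = 805, i.e. α^2 + 28α + 196 = 805, so α^2 + 28α - 609 = 0. The discriminant of x^2 + 28x - 609 is (28)^2 - 4·(-609) = 784 + 2436 = 3220, and 4·(805) is not a perfect square in Q since 805 is squarefree and ≠ 1. Hence x^2 + 28x - 609 is irreducible over Q and is the minimal polynomial of α.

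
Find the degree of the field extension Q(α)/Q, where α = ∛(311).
[Q(α):Q] = 3

The minimal polynomial of α is x^3 - 311, irreducible over Q since 311 is not a perfect cube (so x^3 - 311 has no rational root). Hence [Q(α):Q] = deg(m_α) = 3.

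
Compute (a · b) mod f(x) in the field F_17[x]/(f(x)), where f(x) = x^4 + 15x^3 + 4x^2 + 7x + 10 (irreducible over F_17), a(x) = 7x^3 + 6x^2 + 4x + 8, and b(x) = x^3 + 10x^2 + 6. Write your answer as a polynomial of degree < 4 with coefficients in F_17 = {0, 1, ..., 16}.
a · b ≡ 11x^3 + 14x^2 + 9x + 13 (mod f(x))

Multiply in F_17[x]: a(x)·b(x) = (7x^3 + 6x^2 + 4x + 8)·(x^3 + 10x^2 + 6) = 7x^6 + 8x^5 + 13x^4 + 5x^3 + 14x^2 + 7x + 14. This has degree ≥ 4, so divide by f(x) over F_17: 7x^6 + 8x^5 + 13x^4 + 5x^3 + 14x^2 + 7x + 14 = (7x^2 + 5x + 12)·(x^4 + 15x^3 + 4x^2 + 7x + 10) + (11x^3 + 14x^2 + 9x + 13). Hence a·b ≡ 11x^3 + 14x^2 + 9x + 13 (mod f). (F_17[x]/(f) is a field with 17^4 = 83521 elements since f is irreducible of degree 4.)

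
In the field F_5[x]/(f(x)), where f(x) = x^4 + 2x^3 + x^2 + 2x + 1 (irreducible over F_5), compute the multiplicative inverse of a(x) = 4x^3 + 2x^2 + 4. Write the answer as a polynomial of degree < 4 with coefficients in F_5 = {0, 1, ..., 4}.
a(x)^(-1) ≡ 3x^3 + 4x^2 + 3x + 2 (mod f(x))

Since f is irreducible over F_5, F_5[x]/(f) is a field and a(x) ≠ 0 has an inverse. Apply the extended Euclidean algorithm to f(x) and a(x) in F_5[x]: f(x) = (4x + 1)·a(x) + (4x^2 + x + 2);  a(x) = (x + 4)·(4x^2 + x + 2) + (4x + 1);  (4x^2 + x + 2) = (x)·(4x + 1) + (2). The last nonzero remainder is the constant 2 = gcd(f, a) in F_5. Back-substituting through the division chain expresses 2 = s(x)·a(x) + t(x)·f(x) with s(x) ≡ x^3 + 3x^2 + x + 4 (mod f), so (x^3 + 3x^2 + x + 4)·a(x) ≡ 2 (mod f). Multiplying by 2^(-1) ≡ 3 in F_5 gives a(x)^(-1) ≡ 3·(x^3 + 3x^2 + x + 4) ≡ 3x^3 + 4x^2 + 3x + 2 (mod f). Check: (4x^3 + 2x^2 + 4)·(3x^3 + 4x^2 + 3x + 2) = 2x^6 + 2x^5 + x^3 + 2x + 3 ≡ 1 (mod x^4 + 2x^3 + x^2 + 2x + 1).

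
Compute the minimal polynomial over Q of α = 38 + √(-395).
m_α(x) = x^2 - 76x + 1839

From α - 38 = √(-395), squaring gives (α - 38)^2 = -395, i.e. α^2 - 76α + 1444 = -395, so α^2 - 76α + 1839 = 0. The discriminant of x^2 - 76x + 1839 is (-76)^2 - 4·(1839) = 5776 - 7356 = -1580, and 4·(-395) is not a perfect square in Q since -395 is squarefree and ≠ 1. Hence x^2 - 76x + 1839 is irreducible over Q and is the minimal polynomial of α.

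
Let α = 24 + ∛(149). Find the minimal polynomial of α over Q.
m_α(x) = x^3 - 72x^2 + 1728x - 13973

Set β = α - 24 = ∛(149), so β^3 = 149. Then (α - 24)^3 - 149 = 0, i.e. α is a root of g(x) = (x - 24)^3 - 149 = x^3 - 72x^2 + 1728x - 13973. Since g(x) = h(x - 24) where h(x) = x^3 - 149, and h is irreducible over Q (because 149 is not a perfect cube, so h has no rational root, and a monic cubic with no rational root is irreducible), g is also irreducible (irreducibility is preserved under the substitution x → x - 24). Hence m_α(x) = x^3 - 72x^2 + 1728x - 13973.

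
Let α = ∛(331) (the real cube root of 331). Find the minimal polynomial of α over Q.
m_α(x) = x^3 - 331

α satisfies α^3 = 331, so x^3 - 331 annihilates α. By the rational root test, a rational root p/q (in lowest terms) of x^3 - 331 would satisfy p^3 = 331 q^3, forcing q = 1 and p^3 = 331; but 331 is not a perfect cube, contradiction. A monic cubic over Q with no rational root is irreducible (any nontrivial factorization would include a linear factor). Hence x^3 - 331 is the minimal polynomial of α, and in particular [Q(α):Q] = 3.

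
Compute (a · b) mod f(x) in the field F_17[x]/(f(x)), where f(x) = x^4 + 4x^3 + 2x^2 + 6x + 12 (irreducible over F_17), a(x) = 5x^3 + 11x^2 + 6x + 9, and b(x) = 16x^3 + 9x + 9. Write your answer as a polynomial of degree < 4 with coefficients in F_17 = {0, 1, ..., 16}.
a · b ≡ 10x^3 + 14x^2 + 10 (mod f(x))

Multiply in F_17[x]: a(x)·b(x) = (5x^3 + 11x^2 + 6x + 9)·(16x^3 + 9x + 9) = 12x^6 + 6x^5 + 5x^4 + 16x^3 + 16x + 13. This has degree ≥ 4, so divide by f(x) over F_17: 12x^6 + 6x^5 + 5x^4 + 16x^3 + 16x + 13 = (12x^2 + 9x + 13)·(x^4 + 4x^3 + 2x^2 + 6x + 12) + (10x^3 + 14x^2 + 10). Hence a·b ≡ 10x^3 + 14x^2 + 10 (mod f). (F_17[x]/(f) is a field with 17^4 = 83521 elements since f is irreducible of degree 4.)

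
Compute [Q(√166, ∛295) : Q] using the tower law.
[Q(√166, ∛295) : Q] = 6

Let L = Q(√166, ∛295). Since Q(√166) ⊂ L and [Q(√166):Q] = 2, the tower law gives 2 | [L:Q]. Likewise Q(∛295) ⊂ L with [Q(∛295):Q] = 3 (because 295 is not a perfect cube), so 3 | [L:Q]. As gcd(2,3) = 1, [L:Q] is divisible by 6. Conversely L is generated over Q by √166 and ∛295, so [L:Q] ≤ 2·3 = 6. Therefore [Q(√166, ∛295) : Q] = 6.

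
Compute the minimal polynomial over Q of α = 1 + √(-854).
m_α(x) = x^2 - 2x + 855

From α - 1 = √(-854), squaring gives (α - 1)^2 = -854, i.e. α^2 - 2α + 1 = -854, so α^2 - 2α + 855 = 0. The discriminant of x^2 - 2x + 855 is (-2)^2 - 4·(855) = 4 - 3420 = -3416, and 4·(-854) is not a perfect square in Q since -854 is squarefree and ≠ 1. Hence x^2 - 2x + 855 is irreducible over Q and is the minimal polynomial of α.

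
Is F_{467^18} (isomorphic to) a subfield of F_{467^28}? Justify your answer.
No: F_{467^18} is not a subfield of F_{467^28}

F_{p^m} embeds in F_{p^n} iff m | n. Here 18 ∤ 28 (since 28 = 1·18 + 10 with remainder 10 ≠ 0), so F_{467^18} is not a subfield of F_{467^28}. Equivalently: if it were, the tower law would give 18 = [F_{467^18}:F_467] dividing [F_{467^28}:F_467] = 28, contradiction.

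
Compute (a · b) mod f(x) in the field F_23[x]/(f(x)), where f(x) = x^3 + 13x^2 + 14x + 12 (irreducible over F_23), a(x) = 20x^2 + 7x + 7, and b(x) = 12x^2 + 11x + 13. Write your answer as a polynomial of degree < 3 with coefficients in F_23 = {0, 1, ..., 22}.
a · b ≡ 20x^2 + 4x + 4 (mod f(x))

Multiply in F_23[x]: a(x)·b(x) = (20x^2 + 7x + 7)·(12x^2 + 11x + 13) = 10x^4 + 5x^3 + 7x^2 + 7x + 22. This has degree ≥ 3, so divide by f(x) over F_23: 10x^4 + 5x^3 + 7x^2 + 7x + 22 = (10x + 13)·(x^3 + 13x^2 + 14x + 12) + (20x^2 + 4x + 4). Hence a·b ≡ 20x^2 + 4x + 4 (mod f). (F_23[x]/(f) is a field with 23^3 = 12167 elements since f is irreducible of degree 3.)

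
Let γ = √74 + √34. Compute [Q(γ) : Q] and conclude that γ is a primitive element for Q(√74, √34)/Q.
[Q(γ) : Q] = 4 (equivalently, Q(γ) = Q(√74, √34))

Obviously Q(γ) ⊆ Q(√74, √34), and [Q(√74, √34):Q] = 4 (since 74, 34 are distinct squarefree integers > 1 with 2516 not a perfect square). To show equality we compute the minimal polynomial of γ. From γ = √74 + √34: γ^2 = 74 + 2√(2516) + 34 = 108 + 2√(2516), so γ^2 - 108 = 2√(2516); squaring, (γ^2 - 108)^2 = 4·2516, i.e. γ^4 - 216γ^2 + 11664 - 10064 = 0, i.e. γ^4 - 216γ^2 + 1600 = 0. So γ is a root of x^4 - 216x^2 + 1600. This polynomial is irreducible over Q: it has no rational root (each ±√74 ± √34 is irrational), and any factorization into two quadratics over Q would force √(2516) ∈ Q (pairing opposite roots) or √74, √34 ∈ Q (other pairings), all impossible. Hence [Q(γ):Q] = 4 = [Q(√74, √34):Q], so Q(γ) = Q(√74, √34).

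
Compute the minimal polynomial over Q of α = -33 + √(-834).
m_α(x) = x^2 + 66x + 1923

From α + 33 = √(-834), squaring gives (α + 33)^2 = -834, i.e. α^2 + 66α + 1089 = -834, so α^2 + 66α + 1923 = 0. The discriminant of x^2 + 66x + 1923 is (66)^2 - 4·(1923) = 4356 - 7692 = -3336, and 4·(-834) is not a perfect square in Q since -834 is squarefree and ≠ 1. Hence x^2 + 66x + 1923 is irreducible over Q and is the minimal polynomial of α.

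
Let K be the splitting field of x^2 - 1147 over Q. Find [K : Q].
[K : Q] = 2

f(x) = x^2 - 1147 factors as (x - √1147)(x + √1147). The splitting field is K = Q(√1147). Since 1147 is squarefree and > 1, it is not a perfect square, so x^2 - 1147 is irreducible over Q and [Q(√1147) : Q] = 2. Hence [K : Q] = 2.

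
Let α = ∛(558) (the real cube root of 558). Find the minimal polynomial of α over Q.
m_α(x) = x^3 - 558

α satisfies α^3 = 558, so x^3 - 558 annihilates α. By the rational root test, a rational root p/q (in lowest terms) of x^3 - 558 would satisfy p^3 = 558 q^3, forcing q = 1 and p^3 = 558; but 558 is not a perfect cube, contradiction. A monic cubic over Q with no rational root is irreducible (any nontrivial factorization would include a linear factor). Hence x^3 - 558 is the minimal polynomial of α, and in particular [Q(α):Q] = 3.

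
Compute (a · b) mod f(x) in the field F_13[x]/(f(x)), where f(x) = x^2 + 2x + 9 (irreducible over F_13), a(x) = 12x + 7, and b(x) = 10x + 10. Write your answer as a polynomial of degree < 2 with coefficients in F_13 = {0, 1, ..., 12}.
a · b ≡ 2x + 4 (mod f(x))

Multiply in F_13[x]: a(x)·b(x) = (12x + 7)·(10x + 10) = 3x^2 + 8x + 5. This has degree ≥ 2, so divide by f(x) over F_13: 3x^2 + 8x + 5 = (3)·(x^2 + 2x + 9) + (2x + 4). Hence a·b ≡ 2x + 4 (mod f). (F_13[x]/(f) is a field with 13^2 = 169 elements since f is irreducible of degree 2.)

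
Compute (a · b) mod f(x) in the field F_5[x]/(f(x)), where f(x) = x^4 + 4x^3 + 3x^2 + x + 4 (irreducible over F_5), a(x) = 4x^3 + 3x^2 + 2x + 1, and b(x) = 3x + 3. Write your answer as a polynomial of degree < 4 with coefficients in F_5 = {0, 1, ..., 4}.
a · b ≡ 3x^3 + 4x^2 + 2x (mod f(x))

Multiply in F_5[x]: a(x)·b(x) = (4x^3 + 3x^2 + 2x + 1)·(3x + 3) = 2x^4 + x^3 + 4x + 3. This has degree ≥ 4, so divide by f(x) over F_5: 2x^4 + x^3 + 4x + 3 = (2)·(x^4 + 4x^3 + 3x^2 + x + 4) + (3x^3 + 4x^2 + 2x). Hence a·b ≡ 3x^3 + 4x^2 + 2x (mod f). (F_5[x]/(f) is a field with 5^4 = 625 elements since f is irreducible of degree 4.)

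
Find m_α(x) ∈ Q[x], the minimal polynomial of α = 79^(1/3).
m_α(x) = x^3 - 79

α satisfies α^3 = 79, so x^3 - 79 annihilates α. By the rational root test, a rational root p/q (in lowest terms) of x^3 - 79 would satisfy p^3 = 79 q^3, forcing q = 1 and p^3 = 79; but 79 is not a perfect cube, contradiction. A monic cubic over Q with no rational root is irreducible (any nontrivial factorization would include a linear factor). Hence x^3 - 79 is the minimal polynomial of α, and in particular [Q(α):Q] = 3.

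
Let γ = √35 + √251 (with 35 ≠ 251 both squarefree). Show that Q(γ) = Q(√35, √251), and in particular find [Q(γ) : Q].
[Q(γ) : Q] = 4 (equivalently, Q(γ) = Q(√35, √251))

Obviously Q(γ) ⊆ Q(√35, √251), and [Q(√35, √251):Q] = 4 (since 35, 251 are distinct squarefree integers > 1 with 8785 not a perfect square). To show equality we compute the minimal polynomial of γ. From γ = √35 + √251: γ^2 = 35 + 2√(8785) + 251 = 286 + 2√(8785), so γ^2 - 286 = 2√(8785); squaring, (γ^2 - 286)^2 = 4·8785, i.e. γ^4 - 572γ^2 + 81796 - 35140 = 0, i.e. γ^4 - 572γ^2 + 46656 = 0. So γ is a root of x^4 - 572x^2 + 46656. This polynomial is irreducible over Q: it has no rational root (each ±√35 ± √251 is irrational), and any factorization into two quadratics over Q would force √(8785) ∈ Q (pairing opposite roots) or √35, √251 ∈ Q (other pairings), all impossible. Hence [Q(γ):Q] = 4 = [Q(√35, √251):Q], so Q(γ) = Q(√35, √251).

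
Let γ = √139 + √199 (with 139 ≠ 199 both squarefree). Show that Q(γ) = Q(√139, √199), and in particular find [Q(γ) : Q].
[Q(γ) : Q] = 4 (equivalently, Q(γ) = Q(√139, √199))

Obviously Q(γ) ⊆ Q(√139, √199), and [Q(√139, √199):Q] = 4 (since 139, 199 are distinct squarefree integers > 1 with 27661 not a perfect square). To show equality we compute the minimal polynomial of γ. From γ = √139 + √199: γ^2 = 139 + 2√(27661) + 199 = 338 + 2√(27661), so γ^2 - 338 = 2√(27661); squaring, (γ^2 - 338)^2 = 4·27661, i.e. γ^4 - 676γ^2 + 114244 - 110644 = 0, i.e. γ^4 - 676γ^2 + 3600 = 0. So γ is a root of x^4 - 676x^2 + 3600. This polynomial is irreducible over Q: it has no rational root (each ±√139 ± √199 is irrational), and any factorization into two quadratics over Q would force √(27661) ∈ Q (pairing opposite roots) or √139, √199 ∈ Q (other pairings), all impossible. Hence [Q(γ):Q] = 4 = [Q(√139, √199):Q], so Q(γ) = Q(√139, √199).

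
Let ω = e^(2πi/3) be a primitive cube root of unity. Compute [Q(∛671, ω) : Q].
[Q(∛671, ω) : Q] = 6

[Q(∛671):Q] = 3 (min poly x^3 - 671, irreducible since 671 is not a perfect cube). [Q(ω):Q] = 2 (min poly x^2 + x + 1). Since Q(∛671) ⊂ R and ω ∉ R, we have ω ∉ Q(∛671), so x^2 + x + 1 remains irreducible over Q(∛671) and [Q(∛671, ω) : Q(∛671)] = 2. By the tower law, [Q(∛671, ω) : Q] = 3 · 2 = 6. (In fact Q(∛671, ω) is the splitting field of x^3 - 671 over Q.)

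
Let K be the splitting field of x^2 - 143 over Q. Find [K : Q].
[K : Q] = 2

f(x) = x^2 - 143 factors as (x - √143)(x + √143). The splitting field is K = Q(√143). Since 143 is squarefree and > 1, it is not a perfect square, so x^2 - 143 is irreducible over Q and [Q(√143) : Q] = 2. Hence [K : Q] = 2.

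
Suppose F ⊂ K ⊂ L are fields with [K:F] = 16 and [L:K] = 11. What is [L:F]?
[L:F] = 176

The tower law says that for any tower of field extensions F ⊂ K ⊂ L with finite degrees, [L:F] = [L:K] · [K:F]. Here this gives [L:F] = 11 · 16 = 176.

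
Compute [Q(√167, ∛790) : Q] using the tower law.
[Q(√167, ∛790) : Q] = 6

Let L = Q(√167, ∛790). Since Q(√167) ⊂ L and [Q(√167):Q] = 2, the tower law gives 2 | [L:Q]. Likewise Q(∛790) ⊂ L with [Q(∛790):Q] = 3 (because 790 is not a perfect cube), so 3 | [L:Q]. As gcd(2,3) = 1, [L:Q] is divisible by 6. Conversely L is generated over Q by √167 and ∛790, so [L:Q] ≤ 2·3 = 6. Therefore [Q(√167, ∛790) : Q] = 6.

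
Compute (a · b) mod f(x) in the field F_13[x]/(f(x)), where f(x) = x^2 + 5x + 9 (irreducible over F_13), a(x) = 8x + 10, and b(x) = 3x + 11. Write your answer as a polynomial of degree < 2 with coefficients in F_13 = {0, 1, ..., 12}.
a · b ≡ 11x + 11 (mod f(x))

Multiply in F_13[x]: a(x)·b(x) = (8x + 10)·(3x + 11) = 11x^2 + x + 6. This has degree ≥ 2, so divide by f(x) over F_13: 11x^2 + x + 6 = (11)·(x^2 + 5x + 9) + (11x + 11). Hence a·b ≡ 11x + 11 (mod f). (F_13[x]/(f) is a field with 13^2 = 169 elements since f is irreducible of degree 2.)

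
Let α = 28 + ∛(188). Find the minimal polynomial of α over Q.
m_α(x) = x^3 - 84x^2 + 2352x - 22140

Set β = α - 28 = ∛(188), so β^3 = 188. Then (α - 28)^3 - 188 = 0, i.e. α is a root of g(x) = (x - 28)^3 - 188 = x^3 - 84x^2 + 2352x - 22140. Since g(x) = h(x - 28) where h(x) = x^3 - 188, and h is irreducible over Q (because 188 is not a perfect cube, so h has no rational root, and a monic cubic with no rational root is irreducible), g is also irreducible (irreducibility is preserved under the substitution x → x - 28). Hence m_α(x) = x^3 - 84x^2 + 2352x - 22140.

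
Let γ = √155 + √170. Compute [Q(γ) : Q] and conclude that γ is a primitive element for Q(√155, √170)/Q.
[Q(γ) : Q] = 4 (equivalently, Q(γ) = Q(√155, √170))

Obviously Q(γ) ⊆ Q(√155, √170), and [Q(√155, √170):Q] = 4 (since 155, 170 are distinct squarefree integers > 1 with 26350 not a perfect square). To show equality we compute the minimal polynomial of γ. From γ = √155 + √170: γ^2 = 155 + 2√(26350) + 170 = 325 + 2√(26350), so γ^2 - 325 = 2√(26350); squaring, (γ^2 - 325)^2 = 4·26350, i.e. γ^4 - 650γ^2 + 105625 - 105400 = 0, i.e. γ^4 - 650γ^2 + 225 = 0. So γ is a root of x^4 - 650x^2 + 225. This polynomial is irreducible over Q: it has no rational root (each ±√155 ± √170 is irrational), and any factorization into two quadratics over Q would force √(26350) ∈ Q (pairing opposite roots) or √155, √170 ∈ Q (other pairings), all impossible. Hence [Q(γ):Q] = 4 = [Q(√155, √170):Q], so Q(γ) = Q(√155, √170).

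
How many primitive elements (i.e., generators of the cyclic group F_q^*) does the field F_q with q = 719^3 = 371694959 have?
There are φ(371694958) = 184775256 primitive elements

F_q^* is cyclic of order q - 1 = 371694958. A cyclic group of order m has exactly φ(m) generators. Here m = 371694958 = 2 · 359 · 487 · 1063, so the number of primitive elements is φ(371694958) = 184775256.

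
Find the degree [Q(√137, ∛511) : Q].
[Q(√137, ∛511) : Q] = 6

Let L = Q(√137, ∛511). Since Q(√137) ⊂ L and [Q(√137):Q] = 2, the tower law gives 2 | [L:Q]. Likewise Q(∛511) ⊂ L with [Q(∛511):Q] = 3 (because 511 is not a perfect cube), so 3 | [L:Q]. As gcd(2,3) = 1, [L:Q] is divisible by 6. Conversely L is generated over Q by √137 and ∛511, so [L:Q] ≤ 2·3 = 6. Therefore [Q(√137, ∛511) : Q] = 6.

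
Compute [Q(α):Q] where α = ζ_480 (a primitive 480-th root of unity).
[Q(α):Q] = 128

The minimal polynomial of ζ_480 over Q is the 480-th cyclotomic polynomial Φ_480(x), which is irreducible over Q and has degree φ(480) = 128. Hence [Q(α):Q] = φ(480) = 128.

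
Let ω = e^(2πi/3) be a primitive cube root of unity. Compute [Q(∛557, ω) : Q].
[Q(∛557, ω) : Q] = 6

[Q(∛557):Q] = 3 (min poly x^3 - 557, irreducible since 557 is not a perfect cube). [Q(ω):Q] = 2 (min poly x^2 + x + 1). Since Q(∛557) ⊂ R and ω ∉ R, we have ω ∉ Q(∛557), so x^2 + x + 1 remains irreducible over Q(∛557) and [Q(∛557, ω) : Q(∛557)] = 2. By the tower law, [Q(∛557, ω) : Q] = 3 · 2 = 6. (In fact Q(∛557, ω) is the splitting field of x^3 - 557 over Q.)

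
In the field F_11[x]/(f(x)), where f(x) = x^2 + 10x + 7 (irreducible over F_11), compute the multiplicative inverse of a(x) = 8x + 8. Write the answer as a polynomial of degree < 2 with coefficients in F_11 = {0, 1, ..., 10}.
a(x)^(-1) ≡ 9x + 4 (mod f(x))

Since f is irreducible over F_11, F_11[x]/(f) is a field and a(x) ≠ 0 has an inverse. Apply the extended Euclidean algorithm to f(x) and a(x) in F_11[x]: f(x) = (7x + 8)·a(x) + (9). The last nonzero remainder is the constant 9 = gcd(f, a) in F_11. Back-substituting through the division chain expresses 9 = s(x)·a(x) + t(x)·f(x) with s(x) ≡ 4x + 3 (mod f), so (4x + 3)·a(x) ≡ 9 (mod f). Multiplying by 9^(-1) ≡ 5 in F_11 gives a(x)^(-1) ≡ 5·(4x + 3) ≡ 9x + 4 (mod f). Check: (8x + 8)·(9x + 4) = 6x^2 + 5x + 10 ≡ 1 (mod x^2 + 10x + 7).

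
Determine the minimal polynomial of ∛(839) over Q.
m_α(x) = x^3 - 839

α satisfies α^3 = 839, so x^3 - 839 annihilates α. By the rational root test, a rational root p/q (in lowest terms) of x^3 - 839 would satisfy p^3 = 839 q^3, forcing q = 1 and p^3 = 839; but 839 is not a perfect cube, contradiction. A monic cubic over Q with no rational root is irreducible (any nontrivial factorization would include a linear factor). Hence x^3 - 839 is the minimal polynomial of α, and in particular [Q(α):Q] = 3.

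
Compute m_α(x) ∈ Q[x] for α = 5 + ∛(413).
m_α(x) = x^3 - 15x^2 + 75x - 538

Set β = α - 5 = ∛(413), so β^3 = 413. Then (α - 5)^3 - 413 = 0, i.e. α is a root of g(x) = (x - 5)^3 - 413 = x^3 - 15x^2 + 75x - 538. Since g(x) = h(x - 5) where h(x) = x^3 - 413, and h is irreducible over Q (because 413 is not a perfect cube, so h has no rational root, and a monic cubic with no rational root is irreducible), g is also irreducible (irreducibility is preserved under the substitution x → x - 5). Hence m_α(x) = x^3 - 15x^2 + 75x - 538.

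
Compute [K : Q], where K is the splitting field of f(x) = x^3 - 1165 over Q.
[K : Q] = 6

The roots of x^3 - 1165 are ∛1165, ω∛1165, ω^2∛1165 where ω = e^(2πi/3) is a primitive cube root of unity, so K = Q(∛1165, ω). Now [Q(∛1165):Q] = 3 (since 1165 is not a perfect cube, x^3 - 1165 is irreducible) and [Q(ω):Q] = 2. Both 2 and 3 divide [K:Q], and [K:Q] ≤ 3·2 = 6, so [K:Q] = 6. (Equivalently: Q(∛1165) ⊂ R but ω ∉ R, so [K : Q(∛1165)] = 2.)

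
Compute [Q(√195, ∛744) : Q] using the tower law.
[Q(√195, ∛744) : Q] = 6

Let L = Q(√195, ∛744). Since Q(√195) ⊂ L and [Q(√195):Q] = 2, the tower law gives 2 | [L:Q]. Likewise Q(∛744) ⊂ L with [Q(∛744):Q] = 3 (because 744 is not a perfect cube), so 3 | [L:Q]. As gcd(2,3) = 1, [L:Q] is divisible by 6. Conversely L is generated over Q by √195 and ∛744, so [L:Q] ≤ 2·3 = 6. Therefore [Q(√195, ∛744) : Q] = 6.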